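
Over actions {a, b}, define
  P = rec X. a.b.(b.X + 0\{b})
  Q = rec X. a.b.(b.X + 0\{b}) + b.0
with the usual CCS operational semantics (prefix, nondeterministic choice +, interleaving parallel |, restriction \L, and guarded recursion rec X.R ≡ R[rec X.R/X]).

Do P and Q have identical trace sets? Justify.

traces(P) ≠ traces(Q) — witness ⟨b⟩

LTS(P): 3 reachable states
  m0 = rec X. a.b.(b.X + 0\{b}) → -a-> m1
  m1 = b.(b.(rec X. a.b.(b.X + 0\{b})) + 0\{b}) → -b-> m2
  m2 = b.(rec X. a.b.(b.X + 0\{b})) + 0\{b} → -b-> m0
LTS(Q): 4 reachable states
  n0 = rec X. a.b.(b.X + 0\{b}) + b.0 → -a-> n1, -b-> n2
  n1 = b.(b.(rec X. a.b.(b.X + 0\{b}) + b.0) + 0\{b}) → -b-> n3
  n2 = 0 → stopped
  n3 = b.(rec X. a.b.(b.X + 0\{b}) + b.0) + 0\{b} → -b-> n0
Trace ⟨b⟩ through Q, begin at {n0}:
  after b @ step 1: {n2}
  ✓ Q
Trace ⟨b⟩ through P, begin at {m0}:
  after b @ step 1: ∅  — P cannot continue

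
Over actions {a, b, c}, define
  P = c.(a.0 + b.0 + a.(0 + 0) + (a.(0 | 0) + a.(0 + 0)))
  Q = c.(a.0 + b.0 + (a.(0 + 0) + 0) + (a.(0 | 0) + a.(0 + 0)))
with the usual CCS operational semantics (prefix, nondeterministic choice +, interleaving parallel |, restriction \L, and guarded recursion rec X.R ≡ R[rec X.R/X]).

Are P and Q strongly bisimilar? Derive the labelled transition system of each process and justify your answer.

bisimilar

Reachable graph of P (5 states):
  u0 = c.(a.0 + b.0 + a.(0 + 0) + (a.(0 | 0) + a.(0 + 0))) :: --c--▸ u1
  u1 = a.0 + b.0 + a.(0 + 0) + (a.(0 | 0) + a.(0 + 0)) :: --a--▸ u2, --a--▸ u3, --a--▸ u4, --b--▸ u2
  u2 = 0 :: ∅
  u3 = 0 + 0 :: ∅
  u4 = 0 | 0 :: ∅
Reachable graph of Q (5 states):
  v0 = c.(a.0 + b.0 + (a.(0 + 0) + 0) + (a.(0 | 0) + a.(0 + 0))) :: --c--▸ v1
  v1 = a.0 + b.0 + (a.(0 + 0) + 0) + (a.(0 | 0) + a.(0 + 0)) :: --a--▸ v2, --a--▸ v3, --a--▸ v4, --b--▸ v2
  v2 = 0 :: ∅
  v3 = 0 + 0 :: ∅
  v4 = 0 | 0 :: ∅
Coarsest stable partition (strong bisimilarity classes):
  B0 = {u0, v0}
  B1 = {u1, v1}
  B2 = {u2, u3, u4, v2, v3, v4}
u0 ∈ B0, v0 ∈ B0 → same block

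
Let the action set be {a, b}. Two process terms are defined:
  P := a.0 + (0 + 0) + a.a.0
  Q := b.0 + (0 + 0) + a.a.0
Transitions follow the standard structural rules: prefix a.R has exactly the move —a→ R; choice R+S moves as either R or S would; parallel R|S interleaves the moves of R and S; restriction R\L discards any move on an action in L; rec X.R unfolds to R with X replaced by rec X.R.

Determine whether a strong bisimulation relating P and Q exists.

LTS(P): 3 reachable states
  s0 = a.0 + (0 + 0) + a.a.0 has moves =a=> s1, =a=> s2
  s1 = 0 has moves ∅
  s2 = a.0 has moves =a=> s1
LTS(Q): 3 reachable states
  t0 = b.0 + (0 + 0) + a.a.0 has moves =a=> t1, =b=> t2
  t1 = a.0 has moves =a=> t2
  t2 = 0 has moves ∅
Partition-refinement fixed point:
  B0 = {s0}
  B1 = {s1, t2}
  B2 = {s2, t1}
  B3 = {t0}
s0 ∈ B0, t0 ∈ B3 → different blocks

P ≁ Q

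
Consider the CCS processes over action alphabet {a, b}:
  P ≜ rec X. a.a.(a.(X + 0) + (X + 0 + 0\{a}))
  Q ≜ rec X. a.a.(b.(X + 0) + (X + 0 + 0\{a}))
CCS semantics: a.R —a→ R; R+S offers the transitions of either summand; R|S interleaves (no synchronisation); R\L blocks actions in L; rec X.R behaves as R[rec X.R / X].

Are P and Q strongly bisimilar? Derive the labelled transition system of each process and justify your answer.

NO

LTS(P): 4 reachable states
  p0 = rec X. a.a.(a.(X + 0) + (X + 0 + 0\{a})) ⊢ --a--▸ p1
  p1 = a.(a.((rec X. a.a.(a.(X + 0) + (X + 0 + 0\{a}))) + 0) + ((rec X. a.a.(a.(X + 0) + (X + 0 + 0\{a}))) + 0 + 0\{a})) ⊢ --a--▸ p2
  p2 = a.((rec X. a.a.(a.(X + 0) + (X + 0 + 0\{a}))) + 0) + ((rec X. a.a.(a.(X + 0) + (X + 0 + 0\{a}))) + 0 + 0\{a}) ⊢ --a--▸ p1, --a--▸ p3
  p3 = (rec X. a.a.(a.(X + 0) + (X + 0 + 0\{a}))) + 0 ⊢ --a--▸ p1
LTS(Q): 4 reachable states
  q0 = rec X. a.a.(b.(X + 0) + (X + 0 + 0\{a})) ⊢ --a--▸ q1
  q1 = a.(b.((rec X. a.a.(b.(X + 0) + (X + 0 + 0\{a}))) + 0) + ((rec X. a.a.(b.(X + 0) + (X + 0 + 0\{a}))) + 0 + 0\{a})) ⊢ --a--▸ q2
  q2 = b.((rec X. a.a.(b.(X + 0) + (X + 0 + 0\{a}))) + 0) + ((rec X. a.a.(b.(X + 0) + (X + 0 + 0\{a}))) + 0 + 0\{a}) ⊢ --a--▸ q1, --b--▸ q3
  q3 = (rec X. a.a.(b.(X + 0) + (X + 0 + 0\{a}))) + 0 ⊢ --a--▸ q1
Bisimilarity quotient blocks:
  B0 = {p0, p1, p2, p3}
  B1 = {q0, q3}
  B2 = {q1}
  B3 = {q2}
p0 ∈ B0, q0 ∈ B1 → different blocks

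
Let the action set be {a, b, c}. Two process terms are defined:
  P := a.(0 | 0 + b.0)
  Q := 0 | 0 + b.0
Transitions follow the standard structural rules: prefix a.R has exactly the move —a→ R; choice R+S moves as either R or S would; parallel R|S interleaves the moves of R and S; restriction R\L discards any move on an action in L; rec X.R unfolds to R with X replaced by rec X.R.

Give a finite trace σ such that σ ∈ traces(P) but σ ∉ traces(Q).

a

Reachable graph of P (3 states):
  m0 = a.(0 | 0 + b.0) → =a=> m1
  m1 = 0 | 0 + b.0 → =b=> m2
  m2 = 0 → ∅
Reachable graph of Q (2 states):
  n0 = 0 | 0 + b.0 → =b=> n1
  n1 = 0 → ∅
Run σ = ⟨a⟩ on P: start {m0}
  [1] a ⇒ {m1}
  ✓ P
Run σ = ⟨a⟩ on Q: start {n0}
  [1] a ⇒ ∅ (Q stuck)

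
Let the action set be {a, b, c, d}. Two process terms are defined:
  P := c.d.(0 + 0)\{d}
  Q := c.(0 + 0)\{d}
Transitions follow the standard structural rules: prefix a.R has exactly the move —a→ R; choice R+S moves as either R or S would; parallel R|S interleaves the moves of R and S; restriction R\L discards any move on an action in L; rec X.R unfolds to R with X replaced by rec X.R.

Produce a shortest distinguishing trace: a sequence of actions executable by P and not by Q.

cd

Reachable graph of P (3 states):
  u0 = c.d.(0 + 0)\{d} has moves -c-> u1
  u1 = d.(0 + 0)\{d} has moves -d-> u2
  u2 = (0 + 0)\{d} has moves ·
Reachable graph of Q (2 states):
  v0 = c.(0 + 0)\{d} has moves -c-> v1
  v1 = (0 + 0)\{d} has moves ·
Run σ = ⟨cd⟩ on P: start {u0}
  [1] c ⇒ {u1}
  [2] d ⇒ {u2}
  — P admits the full trace.
Run σ = ⟨cd⟩ on Q: start {v0}
  [1] c ⇒ {v1}
  [2] d ⇒ ∅  — Q cannot continue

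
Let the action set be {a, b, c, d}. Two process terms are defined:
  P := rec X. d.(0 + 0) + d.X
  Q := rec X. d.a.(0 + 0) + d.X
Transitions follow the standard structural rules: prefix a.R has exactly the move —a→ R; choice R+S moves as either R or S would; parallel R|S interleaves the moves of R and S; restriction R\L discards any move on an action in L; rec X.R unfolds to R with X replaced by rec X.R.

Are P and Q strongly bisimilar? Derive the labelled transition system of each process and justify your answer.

NO

Reachable graph of P (2 states):
  m0 = rec X. d.(0 + 0) + d.X has moves =d=> m0, =d=> m1
  m1 = 0 + 0 has moves ∅
Reachable graph of Q (3 states):
  n0 = rec X. d.a.(0 + 0) + d.X has moves =d=> n0, =d=> n1
  n1 = a.(0 + 0) has moves =a=> n2
  n2 = 0 + 0 has moves ∅
Partition-refinement fixed point:
  B0 = {m0}
  B1 = {m1, n2}
  B2 = {n0}
  B3 = {n1}
m0 ∈ B0, n0 ∈ B2 → different blocks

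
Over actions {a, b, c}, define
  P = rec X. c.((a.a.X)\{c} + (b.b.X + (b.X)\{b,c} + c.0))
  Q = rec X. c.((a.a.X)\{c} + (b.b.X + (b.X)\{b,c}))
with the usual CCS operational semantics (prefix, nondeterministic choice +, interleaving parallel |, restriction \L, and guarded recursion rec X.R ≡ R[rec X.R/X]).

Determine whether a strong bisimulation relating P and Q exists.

NO

P's transition system — 6 states:
  m0 = rec X. c.((a.a.X)\{c} + (b.b.X + (b.X)\{b,c} + c.0)) :: --c--▸ m1
  m1 = (a.a.(rec X. c.((a.a.X)\{c} + (b.b.X + (b.X)\{b,c} + c.0))))\{c} + (b.b.(rec X. c.((a.a.X)\{c} + (b.b.X + (b.X)\{b,c} + c.0))) + (b.(rec X. c.((a.a.X)\{c} + (b.b.X + (b.X)\{b,c} + c.0))))\{b,c} + c.0) :: --a--▸ m2, --b--▸ m3, --c--▸ m4
  m2 = (a.(rec X. c.((a.a.X)\{c} + (b.b.X + (b.X)\{b,c} + c.0))))\{c} :: --a--▸ m5
  m3 = b.(rec X. c.((a.a.X)\{c} + (b.b.X + (b.X)\{b,c} + c.0))) :: --b--▸ m0
  m4 = 0 :: (no moves)
  m5 = (rec X. c.((a.a.X)\{c} + (b.b.X + (b.X)\{b,c} + c.0)))\{c} :: (no moves)
Q's transition system — 5 states:
  n0 = rec X. c.((a.a.X)\{c} + (b.b.X + (b.X)\{b,c})) :: --c--▸ n1
  n1 = (a.a.(rec X. c.((a.a.X)\{c} + (b.b.X + (b.X)\{b,c}))))\{c} + (b.b.(rec X. c.((a.a.X)\{c} + (b.b.X + (b.X)\{b,c}))) + (b.(rec X. c.((a.a.X)\{c} + (b.b.X + (b.X)\{b,c}))))\{b,c}) :: --a--▸ n2, --b--▸ n3
  n2 = (a.(rec X. c.((a.a.X)\{c} + (b.b.X + (b.X)\{b,c}))))\{c} :: --a--▸ n4
  n3 = b.(rec X. c.((a.a.X)\{c} + (b.b.X + (b.X)\{b,c}))) :: --b--▸ n0
  n4 = (rec X. c.((a.a.X)\{c} + (b.b.X + (b.X)\{b,c})))\{c} :: (no moves)
Partition-refinement fixed point:
  B0 = {m0}
  B1 = {m1}
  B2 = {m3}
  B3 = {m2, n2}
  B4 = {m4, m5, n4}
  B5 = {n0}
  B6 = {n1}
  B7 = {n3}
m0 ∈ B0, n0 ∈ B5 → different blocks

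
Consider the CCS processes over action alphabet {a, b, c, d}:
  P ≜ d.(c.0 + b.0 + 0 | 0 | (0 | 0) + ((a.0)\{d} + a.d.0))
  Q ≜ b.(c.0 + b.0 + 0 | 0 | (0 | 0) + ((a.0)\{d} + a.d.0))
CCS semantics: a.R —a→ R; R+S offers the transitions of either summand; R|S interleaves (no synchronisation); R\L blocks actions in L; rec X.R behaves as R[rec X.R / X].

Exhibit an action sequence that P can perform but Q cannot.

d

LTS(P): 5 reachable states
  u0 = d.(c.0 + b.0 + 0 | 0 | (0 | 0) + ((a.0)\{d} + a.d.0)) → =d=> u1
  u1 = c.0 + b.0 + 0 | 0 | (0 | 0) + ((a.0)\{d} + a.d.0) → =a=> u2, =a=> u3, =b=> u4, =c=> u4
  u2 = 0\{d} → deadlocked
  u3 = d.0 → =d=> u4
  u4 = 0 → deadlocked
LTS(Q): 5 reachable states
  v0 = b.(c.0 + b.0 + 0 | 0 | (0 | 0) + ((a.0)\{d} + a.d.0)) → =b=> v1
  v1 = c.0 + b.0 + 0 | 0 | (0 | 0) + ((a.0)\{d} + a.d.0) → =a=> v2, =a=> v3, =b=> v4, =c=> v4
  v2 = 0\{d} → deadlocked
  v3 = d.0 → =d=> v4
  v4 = 0 → deadlocked
Executing d from P (initial set {u0}):
  [1] d ⇒ {u1}
  — P admits the full trace.
Executing d from Q (initial set {v0}):
  [1] d ⇒ ∅ (Q stuck)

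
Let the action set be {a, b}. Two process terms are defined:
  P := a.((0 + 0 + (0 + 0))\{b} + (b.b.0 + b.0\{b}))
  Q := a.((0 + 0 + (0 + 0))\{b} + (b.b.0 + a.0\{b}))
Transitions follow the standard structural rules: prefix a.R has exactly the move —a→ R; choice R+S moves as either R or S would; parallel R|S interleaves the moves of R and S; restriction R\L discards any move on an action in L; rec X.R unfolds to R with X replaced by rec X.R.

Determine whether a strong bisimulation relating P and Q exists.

not bisimilar

P's transition system — 5 states:
  p0 = a.((0 + 0 + (0 + 0))\{b} + (b.b.0 + b.0\{b})) has moves -a-> p1
  p1 = (0 + 0 + (0 + 0))\{b} + (b.b.0 + b.0\{b}) has moves -b-> p2, -b-> p3
  p2 = 0\{b} has moves ·
  p3 = b.0 has moves -b-> p4
  p4 = 0 has moves ·
Q's transition system — 5 states:
  q0 = a.((0 + 0 + (0 + 0))\{b} + (b.b.0 + a.0\{b})) has moves -a-> q1
  q1 = (0 + 0 + (0 + 0))\{b} + (b.b.0 + a.0\{b}) has moves -a-> q2, -b-> q3
  q2 = 0\{b} has moves ·
  q3 = b.0 has moves -b-> q4
  q4 = 0 has moves ·
Partition-refinement fixed point:
  B0 = {p0}
  B1 = {p1}
  B2 = {p2, p4, q2, q4}
  B3 = {p3, q3}
  B4 = {q0}
  B5 = {q1}
p0 ∈ B0, q0 ∈ B4 → different blocks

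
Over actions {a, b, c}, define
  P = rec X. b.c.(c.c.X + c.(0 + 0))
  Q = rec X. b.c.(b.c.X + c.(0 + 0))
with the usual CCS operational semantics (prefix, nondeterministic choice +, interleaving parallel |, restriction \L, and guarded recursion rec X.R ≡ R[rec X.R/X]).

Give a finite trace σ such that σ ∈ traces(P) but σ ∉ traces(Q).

bccc

P's transition system — 5 states:
  m0 = rec X. b.c.(c.c.X + c.(0 + 0)) :: ··b··> m1
  m1 = c.(c.c.(rec X. b.c.(c.c.X + c.(0 + 0))) + c.(0 + 0)) :: ··c··> m2
  m2 = c.c.(rec X. b.c.(c.c.X + c.(0 + 0))) + c.(0 + 0) :: ··c··> m3, ··c··> m4
  m3 = 0 + 0 :: ·
  m4 = c.(rec X. b.c.(c.c.X + c.(0 + 0))) :: ··c··> m0
Q's transition system — 5 states:
  n0 = rec X. b.c.(b.c.X + c.(0 + 0)) :: ··b··> n1
  n1 = c.(b.c.(rec X. b.c.(b.c.X + c.(0 + 0))) + c.(0 + 0)) :: ··c··> n2
  n2 = b.c.(rec X. b.c.(b.c.X + c.(0 + 0))) + c.(0 + 0) :: ··b··> n3, ··c··> n4
  n3 = c.(rec X. b.c.(b.c.X + c.(0 + 0))) :: ··c··> n0
  n4 = 0 + 0 :: ·
Trace ⟨bccc⟩ through P, begin at {m0}:
  after b @ step 1: {m1}
  after c @ step 2: {m2}
  after c @ step 3: {m3, m4}
  after c @ step 4: {m0}
  ✓ P
Trace ⟨bccc⟩ through Q, begin at {n0}:
  after b @ step 1: {n1}
  after c @ step 2: {n2}
  after c @ step 3: {n4}
  after c @ step 4: ∅ (Q stuck)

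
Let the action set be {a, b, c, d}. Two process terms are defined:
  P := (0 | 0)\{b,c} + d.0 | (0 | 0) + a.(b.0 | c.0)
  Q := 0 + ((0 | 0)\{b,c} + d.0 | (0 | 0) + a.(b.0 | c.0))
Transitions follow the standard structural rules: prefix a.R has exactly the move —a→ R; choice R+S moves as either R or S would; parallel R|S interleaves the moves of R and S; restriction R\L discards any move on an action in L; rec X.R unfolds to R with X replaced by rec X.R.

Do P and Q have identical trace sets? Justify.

YES

Reachable graph of P (6 states):
  u0 = (0 | 0)\{b,c} + d.0 | (0 | 0) + a.(b.0 | c.0) has moves ··a··> u1, ··d··> u2
  u1 = b.0 | c.0 has moves ··b··> u3, ··c··> u4
  u2 = 0 | (0 | 0) has moves (no moves)
  u3 = 0 | c.0 has moves ··c··> u5
  u4 = b.0 | 0 has moves ··b··> u5
  u5 = 0 | 0 has moves (no moves)
Reachable graph of Q (6 states):
  v0 = 0 + ((0 | 0)\{b,c} + d.0 | (0 | 0) + a.(b.0 | c.0)) has moves ··a··> v1, ··d··> v2
  v1 = b.0 | c.0 has moves ··b··> v3, ··c··> v4
  v2 = 0 | (0 | 0) has moves (no moves)
  v3 = 0 | c.0 has moves ··c··> v5
  v4 = b.0 | 0 has moves ··b··> v5
  v5 = 0 | 0 has moves (no moves)
Partition-refinement fixed point:
  B0 = {u0, v0}
  B1 = {u1, v1}
  B2 = {u3, v3}
  B3 = {u2, u5, v2, v5}
  B4 = {u4, v4}
u0 ∈ B0, v0 ∈ B0 → same block
Bisimilar ⇒ trace-equivalent.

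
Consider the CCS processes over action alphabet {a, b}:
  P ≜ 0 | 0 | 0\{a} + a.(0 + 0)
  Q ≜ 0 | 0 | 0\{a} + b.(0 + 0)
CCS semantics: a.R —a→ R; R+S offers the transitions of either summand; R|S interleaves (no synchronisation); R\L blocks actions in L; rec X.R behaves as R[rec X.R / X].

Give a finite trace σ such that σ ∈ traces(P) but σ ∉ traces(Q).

a

Reachable graph of P (2 states):
  s0 = 0 | 0 | 0\{a} + a.(0 + 0) has moves ··a··> s1
  s1 = 0 + 0 has moves deadlocked
Reachable graph of Q (2 states):
  t0 = 0 | 0 | 0\{a} + b.(0 + 0) has moves ··b··> t1
  t1 = 0 + 0 has moves deadlocked
Trace ⟨a⟩ through P, begin at {s0}:
  after a @ step 1: {s1}
  — P admits the full trace.
Trace ⟨a⟩ through Q, begin at {t0}:
  after a @ step 1: ∅  — Q cannot continue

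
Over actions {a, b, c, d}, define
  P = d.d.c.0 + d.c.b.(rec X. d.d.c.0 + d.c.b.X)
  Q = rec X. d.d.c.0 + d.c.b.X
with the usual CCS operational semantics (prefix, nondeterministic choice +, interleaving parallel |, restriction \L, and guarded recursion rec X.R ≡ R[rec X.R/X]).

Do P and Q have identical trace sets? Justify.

P's transition system — 7 states:
  u0 = d.d.c.0 + d.c.b.(rec X. d.d.c.0 + d.c.b.X) | ··d··> u1, ··d··> u2
  u1 = c.b.(rec X. d.d.c.0 + d.c.b.X) | ··c··> u3
  u2 = d.c.0 | ··d··> u4
  u3 = b.(rec X. d.d.c.0 + d.c.b.X) | ··b··> u5
  u4 = c.0 | ··c··> u6
  u5 = rec X. d.d.c.0 + d.c.b.X | ··d··> u1, ··d··> u2
  u6 = 0 | ∅
Q's transition system — 6 states:
  v0 = rec X. d.d.c.0 + d.c.b.X | ··d··> v1, ··d··> v2
  v1 = c.b.(rec X. d.d.c.0 + d.c.b.X) | ··c··> v3
  v2 = d.c.0 | ··d··> v4
  v3 = b.(rec X. d.d.c.0 + d.c.b.X) | ··b··> v0
  v4 = c.0 | ··c··> v5
  v5 = 0 | ∅
Bisimilarity quotient blocks:
  B0 = {u0, u5, v0}
  B1 = {u2, v2}
  B2 = {u4, v4}
  B3 = {u6, v5}
  B4 = {u1, v1}
  B5 = {u3, v3}
u0 ∈ B0, v0 ∈ B0 → same block
Bisimilar ⇒ trace-equivalent.

traces(P) = traces(Q)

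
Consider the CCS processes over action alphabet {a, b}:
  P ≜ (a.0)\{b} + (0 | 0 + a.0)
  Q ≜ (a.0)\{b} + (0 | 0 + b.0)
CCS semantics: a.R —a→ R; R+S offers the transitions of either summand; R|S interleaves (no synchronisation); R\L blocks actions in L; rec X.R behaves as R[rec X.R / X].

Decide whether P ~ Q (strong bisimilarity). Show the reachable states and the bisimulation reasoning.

Reachable graph of P (3 states):
  s0 = (a.0)\{b} + (0 | 0 + a.0) → ··a··> s1, ··a··> s2
  s1 = 0 → stopped
  s2 = 0\{b} → stopped
Reachable graph of Q (3 states):
  t0 = (a.0)\{b} + (0 | 0 + b.0) → ··a··> t1, ··b··> t2
  t1 = 0\{b} → stopped
  t2 = 0 → stopped
Bisimilarity quotient blocks:
  B0 = {s0}
  B1 = {s1, s2, t1, t2}
  B2 = {t0}
s0 ∈ B0, t0 ∈ B2 → different blocks

P ≁ Q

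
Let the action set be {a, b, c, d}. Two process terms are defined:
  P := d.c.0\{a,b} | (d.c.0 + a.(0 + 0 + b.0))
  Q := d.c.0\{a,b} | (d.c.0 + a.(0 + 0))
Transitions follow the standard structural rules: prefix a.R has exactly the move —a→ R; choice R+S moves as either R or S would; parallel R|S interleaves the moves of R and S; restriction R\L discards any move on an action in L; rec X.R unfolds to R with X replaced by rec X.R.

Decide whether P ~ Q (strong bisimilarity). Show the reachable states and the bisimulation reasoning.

NO

Reachable graph of P (12 states):
  p0 = d.c.0\{a,b} | (d.c.0 + a.(0 + 0 + b.0)) has moves —a→ p1, —d→ p2, —d→ p3
  p1 = d.c.0\{a,b} | (0 + 0 + b.0) has moves —b→ p4, —d→ p5
  p2 = c.0\{a,b} | (d.c.0 + a.(0 + 0 + b.0)) has moves —a→ p5, —c→ p6, —d→ p7
  p3 = d.c.0\{a,b} | c.0 has moves —c→ p4, —d→ p7
  p4 = d.c.0\{a,b} | 0 has moves —d→ p8
  p5 = c.0\{a,b} | (0 + 0 + b.0) has moves —b→ p8, —c→ p9
  p6 = 0\{a,b} | (d.c.0 + a.(0 + 0 + b.0)) has moves —a→ p9, —d→ p10
  p7 = c.0\{a,b} | c.0 has moves —c→ p10, —c→ p8
  p8 = c.0\{a,b} | 0 has moves —c→ p11
  p9 = 0\{a,b} | (0 + 0 + b.0) has moves —b→ p11
  p10 = 0\{a,b} | c.0 has moves —c→ p11
  p11 = 0\{a,b} | 0 has moves ·
Reachable graph of Q (12 states):
  q0 = d.c.0\{a,b} | (d.c.0 + a.(0 + 0)) has moves —a→ q1, —d→ q2, —d→ q3
  q1 = d.c.0\{a,b} | (0 + 0) has moves —d→ q4
  q2 = c.0\{a,b} | (d.c.0 + a.(0 + 0)) has moves —a→ q4, —c→ q5, —d→ q6
  q3 = d.c.0\{a,b} | c.0 has moves —c→ q7, —d→ q6
  q4 = c.0\{a,b} | (0 + 0) has moves —c→ q8
  q5 = 0\{a,b} | (d.c.0 + a.(0 + 0)) has moves —a→ q8, —d→ q9
  q6 = c.0\{a,b} | c.0 has moves —c→ q10, —c→ q9
  q7 = d.c.0\{a,b} | 0 has moves —d→ q10
  q8 = 0\{a,b} | (0 + 0) has moves ·
  q9 = 0\{a,b} | c.0 has moves —c→ q11
  q10 = c.0\{a,b} | 0 has moves —c→ q11
  q11 = 0\{a,b} | 0 has moves ·
Bisimilarity quotient blocks:
  B0 = {p0}
  B1 = {p1}
  B2 = {p4, q1, q7}
  B3 = {p10, p8, q10, q4, q9}
  B4 = {p11, q11, q8}
  B5 = {p5}
  B6 = {p9}
  B7 = {p3, q3}
  B8 = {p7, q6}
  B9 = {p2}
  B10 = {p6}
  B11 = {q0}
  B12 = {q2}
  B13 = {q5}
p0 ∈ B0, q0 ∈ B11 → different blocks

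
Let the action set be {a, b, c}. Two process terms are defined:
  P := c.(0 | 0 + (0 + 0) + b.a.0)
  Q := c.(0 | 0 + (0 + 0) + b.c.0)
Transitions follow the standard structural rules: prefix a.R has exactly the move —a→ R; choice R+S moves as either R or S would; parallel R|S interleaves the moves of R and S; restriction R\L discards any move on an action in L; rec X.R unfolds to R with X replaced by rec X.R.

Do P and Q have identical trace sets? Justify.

NO — witness ⟨cba⟩

LTS(P): 4 reachable states
  m0 = c.(0 | 0 + (0 + 0) + b.a.0) | --c--▸ m1
  m1 = 0 | 0 + (0 + 0) + b.a.0 | --b--▸ m2
  m2 = a.0 | --a--▸ m3
  m3 = 0 | stopped
LTS(Q): 4 reachable states
  n0 = c.(0 | 0 + (0 + 0) + b.c.0) | --c--▸ n1
  n1 = 0 | 0 + (0 + 0) + b.c.0 | --b--▸ n2
  n2 = c.0 | --c--▸ n3
  n3 = 0 | stopped
Executing cba from P (initial set {m0}):
  step 1 (c): {m1}
  step 2 (b): {m2}
  step 3 (a): {m3}
  P completes σ.
Executing cba from Q (initial set {n0}):
  step 1 (c): {n1}
  step 2 (b): {n2}
  step 3 (a): ∅ (Q stuck)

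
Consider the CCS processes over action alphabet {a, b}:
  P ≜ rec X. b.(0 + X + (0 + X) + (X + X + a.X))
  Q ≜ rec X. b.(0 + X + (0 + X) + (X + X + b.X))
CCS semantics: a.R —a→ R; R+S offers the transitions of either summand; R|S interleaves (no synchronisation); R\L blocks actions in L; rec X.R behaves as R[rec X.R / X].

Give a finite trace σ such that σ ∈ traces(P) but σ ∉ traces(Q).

ba

Reachable graph of P (2 states):
  u0 = rec X. b.(0 + X + (0 + X) + (X + X + a.X)) has moves ··b··> u1
  u1 = 0 + (rec X. b.(0 + X + (0 + X) + (X + X + a.X))) + (0 + (rec X. b.(0 + X + (0 + X) + (X + X + a.X)))) + ((rec X. b.(0 + X + (0 + X) + (X + X + a.X))) + (rec X. b.(0 + X + (0 + X) + (X + X + a.X))) + a.(rec X. b.(0 + X + (0 + X) + (X + X + a.X)))) has moves ··a··> u0, ··b··> u1
Reachable graph of Q (2 states):
  v0 = rec X. b.(0 + X + (0 + X) + (X + X + b.X)) has moves ··b··> v1
  v1 = 0 + (rec X. b.(0 + X + (0 + X) + (X + X + b.X))) + (0 + (rec X. b.(0 + X + (0 + X) + (X + X + b.X)))) + ((rec X. b.(0 + X + (0 + X) + (X + X + b.X))) + (rec X. b.(0 + X + (0 + X) + (X + X + b.X))) + b.(rec X. b.(0 + X + (0 + X) + (X + X + b.X)))) has moves ··b··> v0, ··b··> v1
Executing ba from P (initial set {u0}):
  step 1 (b): {u1}
  step 2 (a): {u0}
  — P admits the full trace.
Executing ba from Q (initial set {v0}):
  step 1 (b): {v1}
  step 2 (a): no successor for Q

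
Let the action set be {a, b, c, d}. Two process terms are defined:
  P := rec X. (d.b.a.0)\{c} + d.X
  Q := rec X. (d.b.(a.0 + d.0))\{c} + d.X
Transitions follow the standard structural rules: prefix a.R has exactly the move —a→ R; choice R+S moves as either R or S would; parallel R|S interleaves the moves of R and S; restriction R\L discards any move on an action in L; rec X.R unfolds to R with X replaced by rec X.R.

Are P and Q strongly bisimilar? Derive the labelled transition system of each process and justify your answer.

LTS(P): 4 reachable states
  u0 = rec X. (d.b.a.0)\{c} + d.X → ··d··> u0, ··d··> u1
  u1 = (b.a.0)\{c} → ··b··> u2
  u2 = (a.0)\{c} → ··a··> u3
  u3 = 0\{c} → stopped
LTS(Q): 4 reachable states
  v0 = rec X. (d.b.(a.0 + d.0))\{c} + d.X → ··d··> v0, ··d··> v1
  v1 = (b.(a.0 + d.0))\{c} → ··b··> v2
  v2 = (a.0 + d.0)\{c} → ··a··> v3, ··d··> v3
  v3 = 0\{c} → stopped
Coarsest stable partition (strong bisimilarity classes):
  B0 = {u0}
  B1 = {u1}
  B2 = {u2}
  B3 = {u3, v3}
  B4 = {v0}
  B5 = {v1}
  B6 = {v2}
u0 ∈ B0, v0 ∈ B4 → different blocks

NO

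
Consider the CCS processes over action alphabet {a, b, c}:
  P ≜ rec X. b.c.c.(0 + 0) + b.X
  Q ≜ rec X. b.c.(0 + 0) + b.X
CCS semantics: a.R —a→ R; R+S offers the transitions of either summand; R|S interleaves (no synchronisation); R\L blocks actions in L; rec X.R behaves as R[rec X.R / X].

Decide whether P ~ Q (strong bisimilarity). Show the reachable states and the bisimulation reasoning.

NO

Reachable graph of P (4 states):
  m0 = rec X. b.c.c.(0 + 0) + b.X | ··b··> m0, ··b··> m1
  m1 = c.c.(0 + 0) | ··c··> m2
  m2 = c.(0 + 0) | ··c··> m3
  m3 = 0 + 0 | (no moves)
Reachable graph of Q (3 states):
  n0 = rec X. b.c.(0 + 0) + b.X | ··b··> n0, ··b··> n1
  n1 = c.(0 + 0) | ··c··> n2
  n2 = 0 + 0 | (no moves)
Coarsest stable partition (strong bisimilarity classes):
  B0 = {m0}
  B1 = {m1}
  B2 = {m2, n1}
  B3 = {m3, n2}
  B4 = {n0}
m0 ∈ B0, n0 ∈ B4 → different blocks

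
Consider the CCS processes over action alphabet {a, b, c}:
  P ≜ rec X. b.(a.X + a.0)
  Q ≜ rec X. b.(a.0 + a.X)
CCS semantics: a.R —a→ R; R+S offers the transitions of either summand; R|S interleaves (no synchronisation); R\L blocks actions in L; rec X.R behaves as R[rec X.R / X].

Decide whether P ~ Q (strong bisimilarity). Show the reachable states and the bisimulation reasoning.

P's transition system — 3 states:
  m0 = rec X. b.(a.X + a.0) | -b-> m1
  m1 = a.(rec X. b.(a.X + a.0)) + a.0 | -a-> m0, -a-> m2
  m2 = 0 | (no moves)
Q's transition system — 3 states:
  n0 = rec X. b.(a.0 + a.X) | -b-> n1
  n1 = a.0 + a.(rec X. b.(a.0 + a.X)) | -a-> n0, -a-> n2
  n2 = 0 | (no moves)
Bisimilarity quotient blocks:
  B0 = {m0, n0}
  B1 = {m1, n1}
  B2 = {m2, n2}
m0 ∈ B0, n0 ∈ B0 → same block

bisimilar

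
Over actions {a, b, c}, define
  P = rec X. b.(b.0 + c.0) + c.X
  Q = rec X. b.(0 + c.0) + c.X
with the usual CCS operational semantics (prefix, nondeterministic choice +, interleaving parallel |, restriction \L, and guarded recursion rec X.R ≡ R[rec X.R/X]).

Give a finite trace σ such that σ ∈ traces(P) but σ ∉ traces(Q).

Reachable graph of P (3 states):
  s0 = rec X. b.(b.0 + c.0) + c.X | --b--▸ s1, --c--▸ s0
  s1 = b.0 + c.0 | --b--▸ s2, --c--▸ s2
  s2 = 0 | deadlocked
Reachable graph of Q (3 states):
  t0 = rec X. b.(0 + c.0) + c.X | --b--▸ t1, --c--▸ t0
  t1 = 0 + c.0 | --c--▸ t2
  t2 = 0 | deadlocked
Trace ⟨bb⟩ through P, begin at {s0}:
  step 1 (b): {s1}
  step 2 (b): {s2}
  P completes σ.
Trace ⟨bb⟩ through Q, begin at {t0}:
  step 1 (b): {t1}
  step 2 (b): ∅  — Q cannot continue

bb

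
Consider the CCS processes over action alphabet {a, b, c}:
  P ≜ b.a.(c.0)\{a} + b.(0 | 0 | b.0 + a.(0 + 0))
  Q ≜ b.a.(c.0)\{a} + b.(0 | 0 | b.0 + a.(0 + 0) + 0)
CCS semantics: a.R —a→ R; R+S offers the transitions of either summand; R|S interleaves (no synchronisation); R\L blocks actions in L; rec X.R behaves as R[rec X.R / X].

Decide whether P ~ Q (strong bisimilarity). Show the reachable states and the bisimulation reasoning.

P ~ Q

P's transition system — 7 states:
  s0 = b.a.(c.0)\{a} + b.(0 | 0 | b.0 + a.(0 + 0)) has moves =b=> s1, =b=> s2
  s1 = 0 | 0 | b.0 + a.(0 + 0) has moves =a=> s3, =b=> s4
  s2 = a.(c.0)\{a} has moves =a=> s5
  s3 = 0 + 0 has moves (no moves)
  s4 = 0 | 0 | 0 has moves (no moves)
  s5 = (c.0)\{a} has moves =c=> s6
  s6 = 0\{a} has moves (no moves)
Q's transition system — 7 states:
  t0 = b.a.(c.0)\{a} + b.(0 | 0 | b.0 + a.(0 + 0) + 0) has moves =b=> t1, =b=> t2
  t1 = 0 | 0 | b.0 + a.(0 + 0) + 0 has moves =a=> t3, =b=> t4
  t2 = a.(c.0)\{a} has moves =a=> t5
  t3 = 0 + 0 has moves (no moves)
  t4 = 0 | 0 | 0 has moves (no moves)
  t5 = (c.0)\{a} has moves =c=> t6
  t6 = 0\{a} has moves (no moves)
Partition-refinement fixed point:
  B0 = {s0, t0}
  B1 = {s2, t2}
  B2 = {s5, t5}
  B3 = {s3, s4, s6, t3, t4, t6}
  B4 = {s1, t1}
s0 ∈ B0, t0 ∈ B0 → same block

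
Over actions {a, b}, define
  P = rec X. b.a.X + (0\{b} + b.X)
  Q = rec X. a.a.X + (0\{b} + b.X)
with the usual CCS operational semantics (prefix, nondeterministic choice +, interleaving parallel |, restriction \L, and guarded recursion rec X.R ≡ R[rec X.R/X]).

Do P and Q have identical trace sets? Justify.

NO — witness ⟨bab⟩

LTS(P): 2 reachable states
  m0 = rec X. b.a.X + (0\{b} + b.X) has moves -b-> m0, -b-> m1
  m1 = a.(rec X. b.a.X + (0\{b} + b.X)) has moves -a-> m0
LTS(Q): 2 reachable states
  n0 = rec X. a.a.X + (0\{b} + b.X) has moves -a-> n1, -b-> n0
  n1 = a.(rec X. a.a.X + (0\{b} + b.X)) has moves -a-> n0
Executing bab from P (initial set {m0}):
  after b @ step 1: {m0, m1}
  after a @ step 2: {m0}
  after b @ step 3: {m0, m1}
  — P admits the full trace.
Executing bab from Q (initial set {n0}):
  after b @ step 1: {n0}
  after a @ step 2: {n1}
  after b @ step 3: ∅  — Q cannot continue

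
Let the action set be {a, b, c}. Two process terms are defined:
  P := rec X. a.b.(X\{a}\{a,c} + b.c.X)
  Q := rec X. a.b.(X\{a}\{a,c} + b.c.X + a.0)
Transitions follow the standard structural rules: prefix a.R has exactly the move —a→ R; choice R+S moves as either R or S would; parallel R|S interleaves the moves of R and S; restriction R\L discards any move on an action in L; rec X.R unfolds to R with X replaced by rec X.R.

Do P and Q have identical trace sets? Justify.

NO — witness ⟨aba⟩

LTS(P): 4 reachable states
  m0 = rec X. a.b.(X\{a}\{a,c} + b.c.X) → ··a··> m1
  m1 = b.((rec X. a.b.(X\{a}\{a,c} + b.c.X))\{a}\{a,c} + b.c.(rec X. a.b.(X\{a}\{a,c} + b.c.X))) → ··b··> m2
  m2 = (rec X. a.b.(X\{a}\{a,c} + b.c.X))\{a}\{a,c} + b.c.(rec X. a.b.(X\{a}\{a,c} + b.c.X)) → ··b··> m3
  m3 = c.(rec X. a.b.(X\{a}\{a,c} + b.c.X)) → ··c··> m0
LTS(Q): 5 reachable states
  n0 = rec X. a.b.(X\{a}\{a,c} + b.c.X + a.0) → ··a··> n1
  n1 = b.((rec X. a.b.(X\{a}\{a,c} + b.c.X + a.0))\{a}\{a,c} + b.c.(rec X. a.b.(X\{a}\{a,c} + b.c.X + a.0)) + a.0) → ··b··> n2
  n2 = (rec X. a.b.(X\{a}\{a,c} + b.c.X + a.0))\{a}\{a,c} + b.c.(rec X. a.b.(X\{a}\{a,c} + b.c.X + a.0)) + a.0 → ··a··> n3, ··b··> n4
  n3 = 0 → ·
  n4 = c.(rec X. a.b.(X\{a}\{a,c} + b.c.X + a.0)) → ··c··> n0
Executing aba from Q (initial set {n0}):
  after a @ step 1: {n1}
  after b @ step 2: {n2}
  after a @ step 3: {n3}
  Q completes σ.
Executing aba from P (initial set {m0}):
  after a @ step 1: {m1}
  after b @ step 2: {m2}
  after a @ step 3: ∅ (P stuck)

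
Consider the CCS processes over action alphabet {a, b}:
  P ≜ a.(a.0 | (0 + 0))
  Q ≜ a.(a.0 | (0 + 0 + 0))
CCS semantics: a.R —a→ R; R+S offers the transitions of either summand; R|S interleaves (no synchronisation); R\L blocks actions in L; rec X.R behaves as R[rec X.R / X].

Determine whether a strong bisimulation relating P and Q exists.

P's transition system — 3 states:
  u0 = a.(a.0 | (0 + 0)) | —a→ u1
  u1 = a.0 | (0 + 0) | —a→ u2
  u2 = 0 | (0 + 0) | (no moves)
Q's transition system — 3 states:
  v0 = a.(a.0 | (0 + 0 + 0)) | —a→ v1
  v1 = a.0 | (0 + 0 + 0) | —a→ v2
  v2 = 0 | (0 + 0 + 0) | (no moves)
Bisimilarity quotient blocks:
  B0 = {u0, v0}
  B1 = {u1, v1}
  B2 = {u2, v2}
u0 ∈ B0, v0 ∈ B0 → same block

YES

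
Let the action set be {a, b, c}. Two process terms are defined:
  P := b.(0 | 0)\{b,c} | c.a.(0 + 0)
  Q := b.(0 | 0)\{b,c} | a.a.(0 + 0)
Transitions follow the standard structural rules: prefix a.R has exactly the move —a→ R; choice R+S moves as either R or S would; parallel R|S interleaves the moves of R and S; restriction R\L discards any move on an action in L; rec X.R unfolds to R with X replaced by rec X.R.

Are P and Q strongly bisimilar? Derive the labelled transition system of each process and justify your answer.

not bisimilar

P's transition system — 6 states:
  s0 = b.(0 | 0)\{b,c} | c.a.(0 + 0) :: ··b··> s1, ··c··> s2
  s1 = (0 | 0)\{b,c} | c.a.(0 + 0) :: ··c··> s3
  s2 = b.(0 | 0)\{b,c} | a.(0 + 0) :: ··a··> s4, ··b··> s3
  s3 = (0 | 0)\{b,c} | a.(0 + 0) :: ··a··> s5
  s4 = b.(0 | 0)\{b,c} | (0 + 0) :: ··b··> s5
  s5 = (0 | 0)\{b,c} | (0 + 0) :: (no moves)
Q's transition system — 6 states:
  t0 = b.(0 | 0)\{b,c} | a.a.(0 + 0) :: ··a··> t1, ··b··> t2
  t1 = b.(0 | 0)\{b,c} | a.(0 + 0) :: ··a··> t3, ··b··> t4
  t2 = (0 | 0)\{b,c} | a.a.(0 + 0) :: ··a··> t4
  t3 = b.(0 | 0)\{b,c} | (0 + 0) :: ··b··> t5
  t4 = (0 | 0)\{b,c} | a.(0 + 0) :: ··a··> t5
  t5 = (0 | 0)\{b,c} | (0 + 0) :: (no moves)
Coarsest stable partition (strong bisimilarity classes):
  B0 = {s0}
  B1 = {s1}
  B2 = {s3, t4}
  B3 = {s5, t5}
  B4 = {s2, t1}
  B5 = {s4, t3}
  B6 = {t0}
  B7 = {t2}
s0 ∈ B0, t0 ∈ B6 → different blocks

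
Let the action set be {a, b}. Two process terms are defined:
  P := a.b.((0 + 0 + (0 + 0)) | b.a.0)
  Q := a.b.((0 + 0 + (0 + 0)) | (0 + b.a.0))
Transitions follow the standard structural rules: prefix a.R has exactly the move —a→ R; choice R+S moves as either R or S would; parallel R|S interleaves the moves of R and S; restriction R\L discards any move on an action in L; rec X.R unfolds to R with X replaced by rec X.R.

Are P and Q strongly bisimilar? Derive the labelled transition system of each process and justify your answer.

bisimilar

LTS(P): 5 reachable states
  m0 = a.b.((0 + 0 + (0 + 0)) | b.a.0) → -a-> m1
  m1 = b.((0 + 0 + (0 + 0)) | b.a.0) → -b-> m2
  m2 = (0 + 0 + (0 + 0)) | b.a.0 → -b-> m3
  m3 = (0 + 0 + (0 + 0)) | a.0 → -a-> m4
  m4 = (0 + 0 + (0 + 0)) | 0 → (no moves)
LTS(Q): 5 reachable states
  n0 = a.b.((0 + 0 + (0 + 0)) | (0 + b.a.0)) → -a-> n1
  n1 = b.((0 + 0 + (0 + 0)) | (0 + b.a.0)) → -b-> n2
  n2 = (0 + 0 + (0 + 0)) | (0 + b.a.0) → -b-> n3
  n3 = (0 + 0 + (0 + 0)) | a.0 → -a-> n4
  n4 = (0 + 0 + (0 + 0)) | 0 → (no moves)
Partition-refinement fixed point:
  B0 = {m0, n0}
  B1 = {m1, n1}
  B2 = {m2, n2}
  B3 = {m3, n3}
  B4 = {m4, n4}
m0 ∈ B0, n0 ∈ B0 → same block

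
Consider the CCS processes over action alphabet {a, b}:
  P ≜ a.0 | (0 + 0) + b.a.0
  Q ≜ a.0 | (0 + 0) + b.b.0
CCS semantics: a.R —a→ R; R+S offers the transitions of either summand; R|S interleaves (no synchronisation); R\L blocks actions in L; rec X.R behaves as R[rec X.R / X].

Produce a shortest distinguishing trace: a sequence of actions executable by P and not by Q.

Reachable graph of P (4 states):
  p0 = a.0 | (0 + 0) + b.a.0 → -a-> p1, -b-> p2
  p1 = 0 | (0 + 0) → ·
  p2 = a.0 → -a-> p3
  p3 = 0 → ·
Reachable graph of Q (4 states):
  q0 = a.0 | (0 + 0) + b.b.0 → -a-> q1, -b-> q2
  q1 = 0 | (0 + 0) → ·
  q2 = b.0 → -b-> q3
  q3 = 0 → ·
Run σ = ⟨ba⟩ on P: start {p0}
  step 1 (b): {p2}
  step 2 (a): {p3}
  P completes σ.
Run σ = ⟨ba⟩ on Q: start {q0}
  step 1 (b): {q2}
  step 2 (a): ∅ (Q stuck)

ba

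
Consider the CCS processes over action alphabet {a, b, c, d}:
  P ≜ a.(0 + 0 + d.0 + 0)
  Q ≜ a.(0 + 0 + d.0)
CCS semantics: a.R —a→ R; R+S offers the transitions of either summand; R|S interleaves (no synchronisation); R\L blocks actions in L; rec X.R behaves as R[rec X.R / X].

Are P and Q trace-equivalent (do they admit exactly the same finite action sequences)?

trace-equivalent

LTS(P): 3 reachable states
  m0 = a.(0 + 0 + d.0 + 0) | —a→ m1
  m1 = 0 + 0 + d.0 + 0 | —d→ m2
  m2 = 0 | ∅
LTS(Q): 3 reachable states
  n0 = a.(0 + 0 + d.0) | —a→ n1
  n1 = 0 + 0 + d.0 | —d→ n2
  n2 = 0 | ∅
Bisimilarity quotient blocks:
  B0 = {m0, n0}
  B1 = {m1, n1}
  B2 = {m2, n2}
m0 ∈ B0, n0 ∈ B0 → same block
Bisimilar ⇒ trace-equivalent.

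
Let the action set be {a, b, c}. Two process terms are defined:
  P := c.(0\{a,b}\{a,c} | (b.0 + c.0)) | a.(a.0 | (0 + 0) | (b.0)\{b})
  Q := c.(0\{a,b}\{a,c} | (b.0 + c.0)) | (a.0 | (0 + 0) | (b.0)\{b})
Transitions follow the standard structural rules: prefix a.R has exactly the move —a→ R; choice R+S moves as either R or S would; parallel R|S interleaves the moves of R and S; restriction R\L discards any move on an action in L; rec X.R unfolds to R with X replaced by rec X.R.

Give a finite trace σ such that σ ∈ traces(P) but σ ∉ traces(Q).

LTS(P): 9 reachable states
  m0 = c.(0\{a,b}\{a,c} | (b.0 + c.0)) | a.(a.0 | (0 + 0) | (b.0)\{b}) → =a=> m1, =c=> m2
  m1 = c.(0\{a,b}\{a,c} | (b.0 + c.0)) | (a.0 | (0 + 0) | (b.0)\{b}) → =a=> m3, =c=> m4
  m2 = 0\{a,b}\{a,c} | (b.0 + c.0) | a.(a.0 | (0 + 0) | (b.0)\{b}) → =a=> m4, =b=> m5, =c=> m5
  m3 = c.(0\{a,b}\{a,c} | (b.0 + c.0)) | (0 | (0 + 0) | (b.0)\{b}) → =c=> m6
  m4 = 0\{a,b}\{a,c} | (b.0 + c.0) | (a.0 | (0 + 0) | (b.0)\{b}) → =a=> m6, =b=> m7, =c=> m7
  m5 = 0\{a,b}\{a,c} | 0 | a.(a.0 | (0 + 0) | (b.0)\{b}) → =a=> m7
  m6 = 0\{a,b}\{a,c} | (b.0 + c.0) | (0 | (0 + 0) | (b.0)\{b}) → =b=> m8, =c=> m8
  m7 = 0\{a,b}\{a,c} | 0 | (a.0 | (0 + 0) | (b.0)\{b}) → =a=> m8
  m8 = 0\{a,b}\{a,c} | 0 | (0 | (0 + 0) | (b.0)\{b}) → stopped
LTS(Q): 6 reachable states
  n0 = c.(0\{a,b}\{a,c} | (b.0 + c.0)) | (a.0 | (0 + 0) | (b.0)\{b}) → =a=> n1, =c=> n2
  n1 = c.(0\{a,b}\{a,c} | (b.0 + c.0)) | (0 | (0 + 0) | (b.0)\{b}) → =c=> n3
  n2 = 0\{a,b}\{a,c} | (b.0 + c.0) | (a.0 | (0 + 0) | (b.0)\{b}) → =a=> n3, =b=> n4, =c=> n4
  n3 = 0\{a,b}\{a,c} | (b.0 + c.0) | (0 | (0 + 0) | (b.0)\{b}) → =b=> n5, =c=> n5
  n4 = 0\{a,b}\{a,c} | 0 | (a.0 | (0 + 0) | (b.0)\{b}) → =a=> n5
  n5 = 0\{a,b}\{a,c} | 0 | (0 | (0 + 0) | (b.0)\{b}) → stopped
Run σ = ⟨aa⟩ on P: start {m0}
  after a @ step 1: {m1}
  after a @ step 2: {m3}
  P completes σ.
Run σ = ⟨aa⟩ on Q: start {n0}
  after a @ step 1: {n1}
  after a @ step 2: ∅  — Q cannot continue

aa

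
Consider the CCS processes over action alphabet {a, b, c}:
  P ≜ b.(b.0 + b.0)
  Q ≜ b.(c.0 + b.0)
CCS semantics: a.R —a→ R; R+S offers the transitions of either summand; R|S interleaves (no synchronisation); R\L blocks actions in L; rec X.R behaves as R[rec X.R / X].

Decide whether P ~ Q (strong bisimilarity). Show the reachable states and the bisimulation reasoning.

not bisimilar

LTS(P): 3 reachable states
  p0 = b.(b.0 + b.0) → ··b··> p1
  p1 = b.0 + b.0 → ··b··> p2
  p2 = 0 → stopped
LTS(Q): 3 reachable states
  q0 = b.(c.0 + b.0) → ··b··> q1
  q1 = c.0 + b.0 → ··b··> q2, ··c··> q2
  q2 = 0 → stopped
Bisimilarity quotient blocks:
  B0 = {p0}
  B1 = {p1}
  B2 = {p2, q2}
  B3 = {q0}
  B4 = {q1}
p0 ∈ B0, q0 ∈ B3 → different blocks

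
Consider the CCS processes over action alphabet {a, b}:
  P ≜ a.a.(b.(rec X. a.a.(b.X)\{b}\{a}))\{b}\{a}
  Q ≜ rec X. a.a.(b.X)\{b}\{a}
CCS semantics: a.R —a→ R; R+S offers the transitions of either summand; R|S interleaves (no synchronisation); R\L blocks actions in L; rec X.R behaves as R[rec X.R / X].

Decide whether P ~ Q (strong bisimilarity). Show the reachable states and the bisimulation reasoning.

bisimilar

LTS(P): 3 reachable states
  m0 = a.a.(b.(rec X. a.a.(b.X)\{b}\{a}))\{b}\{a} → —a→ m1
  m1 = a.(b.(rec X. a.a.(b.X)\{b}\{a}))\{b}\{a} → —a→ m2
  m2 = (b.(rec X. a.a.(b.X)\{b}\{a}))\{b}\{a} → stopped
LTS(Q): 3 reachable states
  n0 = rec X. a.a.(b.X)\{b}\{a} → —a→ n1
  n1 = a.(b.(rec X. a.a.(b.X)\{b}\{a}))\{b}\{a} → —a→ n2
  n2 = (b.(rec X. a.a.(b.X)\{b}\{a}))\{b}\{a} → stopped
Coarsest stable partition (strong bisimilarity classes):
  B0 = {m0, n0}
  B1 = {m1, n1}
  B2 = {m2, n2}
m0 ∈ B0, n0 ∈ B0 → same block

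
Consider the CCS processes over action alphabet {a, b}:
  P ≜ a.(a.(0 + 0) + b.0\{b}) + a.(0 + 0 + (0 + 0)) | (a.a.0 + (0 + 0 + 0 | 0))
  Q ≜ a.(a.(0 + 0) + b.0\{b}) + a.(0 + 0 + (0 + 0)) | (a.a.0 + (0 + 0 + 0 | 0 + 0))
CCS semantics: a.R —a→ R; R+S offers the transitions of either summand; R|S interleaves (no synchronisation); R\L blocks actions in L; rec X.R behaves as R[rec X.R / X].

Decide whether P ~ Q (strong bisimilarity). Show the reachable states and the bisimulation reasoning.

P ~ Q

LTS(P): 9 reachable states
  m0 = a.(a.(0 + 0) + b.0\{b}) + a.(0 + 0 + (0 + 0)) | (a.a.0 + (0 + 0 + 0 | 0)) | —a→ m1, —a→ m2, —a→ m3
  m1 = (0 + 0 + (0 + 0)) | (a.a.0 + (0 + 0 + 0 | 0)) | —a→ m4
  m2 = a.(0 + 0 + (0 + 0)) | a.0 | —a→ m4, —a→ m5
  m3 = a.(0 + 0) + b.0\{b} | —a→ m6, —b→ m7
  m4 = (0 + 0 + (0 + 0)) | a.0 | —a→ m8
  m5 = a.(0 + 0 + (0 + 0)) | 0 | —a→ m8
  m6 = 0 + 0 | ∅
  m7 = 0\{b} | ∅
  m8 = (0 + 0 + (0 + 0)) | 0 | ∅
LTS(Q): 9 reachable states
  n0 = a.(a.(0 + 0) + b.0\{b}) + a.(0 + 0 + (0 + 0)) | (a.a.0 + (0 + 0 + 0 | 0 + 0)) | —a→ n1, —a→ n2, —a→ n3
  n1 = (0 + 0 + (0 + 0)) | (a.a.0 + (0 + 0 + 0 | 0 + 0)) | —a→ n4
  n2 = a.(0 + 0 + (0 + 0)) | a.0 | —a→ n4, —a→ n5
  n3 = a.(0 + 0) + b.0\{b} | —a→ n6, —b→ n7
  n4 = (0 + 0 + (0 + 0)) | a.0 | —a→ n8
  n5 = a.(0 + 0 + (0 + 0)) | 0 | —a→ n8
  n6 = 0 + 0 | ∅
  n7 = 0\{b} | ∅
  n8 = (0 + 0 + (0 + 0)) | 0 | ∅
Coarsest stable partition (strong bisimilarity classes):
  B0 = {m0, n0}
  B1 = {m1, m2, n1, n2}
  B2 = {m4, m5, n4, n5}
  B3 = {m6, m7, m8, n6, n7, n8}
  B4 = {m3, n3}
m0 ∈ B0, n0 ∈ B0 → same block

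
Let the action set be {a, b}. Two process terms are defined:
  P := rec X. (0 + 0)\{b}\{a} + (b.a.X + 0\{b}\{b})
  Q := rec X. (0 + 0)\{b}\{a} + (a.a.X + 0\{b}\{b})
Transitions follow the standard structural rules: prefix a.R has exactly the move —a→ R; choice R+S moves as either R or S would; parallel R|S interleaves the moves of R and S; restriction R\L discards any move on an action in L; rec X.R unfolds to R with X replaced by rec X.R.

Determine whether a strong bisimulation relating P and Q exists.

not bisimilar

Reachable graph of P (2 states):
  p0 = rec X. (0 + 0)\{b}\{a} + (b.a.X + 0\{b}\{b}) | -b-> p1
  p1 = a.(rec X. (0 + 0)\{b}\{a} + (b.a.X + 0\{b}\{b})) | -a-> p0
Reachable graph of Q (2 states):
  q0 = rec X. (0 + 0)\{b}\{a} + (a.a.X + 0\{b}\{b}) | -a-> q1
  q1 = a.(rec X. (0 + 0)\{b}\{a} + (a.a.X + 0\{b}\{b})) | -a-> q0
Partition-refinement fixed point:
  B0 = {p0}
  B1 = {p1}
  B2 = {q0, q1}
p0 ∈ B0, q0 ∈ B2 → different blocks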